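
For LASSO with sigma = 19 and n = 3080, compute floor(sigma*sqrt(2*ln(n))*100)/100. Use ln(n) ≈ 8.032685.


ln(3080) ≈ 8.032685.
2*ln(n) ≈ 16.06537.
sqrt(2*ln(n)) ≈ sqrt(16.06537) ≈ 4.008163.
lambda ≈ 19*4.008163 = 76.155097.
floor(lambda*100)/100 = 76.15.

76.15


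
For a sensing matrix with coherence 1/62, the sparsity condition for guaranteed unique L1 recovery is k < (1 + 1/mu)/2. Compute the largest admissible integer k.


1/mu = 62.
1 + 1/mu = 63.
(1 + 1/mu)/2 = 31.5 is not an integer, so k_max = floor(31.5) = 31.

31


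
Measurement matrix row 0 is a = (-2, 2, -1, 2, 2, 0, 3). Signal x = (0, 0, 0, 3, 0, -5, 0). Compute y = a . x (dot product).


Non-zero terms: ['2*3', '0*-5']
Products: [6, 0]
y = sum = 6.

6


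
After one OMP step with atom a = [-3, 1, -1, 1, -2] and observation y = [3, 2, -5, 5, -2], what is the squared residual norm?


a^T a = 16.
a^T y = 7.
coeff = 7/16 = 7/16.
||r||^2 = 1023/16.

1023/16


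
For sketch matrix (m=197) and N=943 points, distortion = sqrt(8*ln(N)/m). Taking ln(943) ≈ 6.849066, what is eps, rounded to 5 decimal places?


ln(943) ≈ 6.849066.
8*ln(N)/m ≈ 8*6.849066/197 ≈ 0.27813466.
eps = sqrt(0.27813466) ≈ 0.5273847 ≈ 0.52738.

0.52738


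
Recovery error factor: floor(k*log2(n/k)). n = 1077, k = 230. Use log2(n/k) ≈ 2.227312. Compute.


log2(n/k) = log2(1077/230) ≈ 2.227312.
k*log2(n/k) ≈ 230*2.227312 = 512.28176.
floor(512.28176) = 512.

512


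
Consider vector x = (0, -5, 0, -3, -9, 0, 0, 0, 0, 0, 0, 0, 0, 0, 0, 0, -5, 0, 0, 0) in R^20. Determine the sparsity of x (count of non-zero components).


Non-zero positions: [1, 3, 4, 16].
Sparsity = 4.

4


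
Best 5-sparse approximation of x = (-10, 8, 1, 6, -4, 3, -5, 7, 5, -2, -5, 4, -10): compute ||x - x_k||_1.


Sorted |x_i| descending: [10, 10, 8, 7, 6, 5, 5, 5, 4, 4, 3, 2, 1]
Keep top 5: [10, 10, 8, 7, 6]
Tail entries: [5, 5, 5, 4, 4, 3, 2, 1]
L1 error = sum of tail = 29.

29


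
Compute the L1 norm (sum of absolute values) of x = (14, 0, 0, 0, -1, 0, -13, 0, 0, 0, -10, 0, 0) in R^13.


Non-zero entries: [(0, 14), (4, -1), (6, -13), (10, -10)]
Absolute values: [14, 1, 13, 10]
||x||_1 = sum = 38.

38


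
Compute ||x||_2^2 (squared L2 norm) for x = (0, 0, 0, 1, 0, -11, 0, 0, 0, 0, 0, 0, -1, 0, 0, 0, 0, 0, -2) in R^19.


Non-zero entries: [(3, 1), (5, -11), (12, -1), (18, -2)]
Squares: [1, 121, 1, 4]
||x||_2^2 = sum = 127.

127


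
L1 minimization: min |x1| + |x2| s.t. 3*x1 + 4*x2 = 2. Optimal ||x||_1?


Axis intercepts:
  x1 = 2/3, x2 = 0: L1 = 2/3
  x1 = 0, x2 = 1/2: L1 = 1/2
x* = (0, 1/2)
||x*||_1 = 1/2.

1/2


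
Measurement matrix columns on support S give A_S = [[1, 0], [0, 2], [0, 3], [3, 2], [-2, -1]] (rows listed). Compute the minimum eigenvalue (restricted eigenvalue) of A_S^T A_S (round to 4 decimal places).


A_S^T A_S = [[14, 8], [8, 18]].
trace = 32.
det = 188.
disc = trace^2 - 4*det = 1024 - 4*188 = 272.
sqrt(272) ≈ 16.492423.
lam_min = (32 - sqrt(272))/2 ≈ (32 - 16.492423)/2 = 7.7537885 ≈ 7.7538.

7.7538


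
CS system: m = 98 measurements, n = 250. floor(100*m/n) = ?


100*m/n = 100*98/250 ≈ 39.2.
floor = 39.

39


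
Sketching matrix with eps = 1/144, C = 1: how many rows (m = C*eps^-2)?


1/eps = 144.
(1/eps)^2 = 20736.
m = 1*20736 = 20736.

20736


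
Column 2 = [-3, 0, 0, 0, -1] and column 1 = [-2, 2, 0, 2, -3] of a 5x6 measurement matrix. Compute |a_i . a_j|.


Inner product: -3*-2 + 0*2 + 0*0 + 0*2 + -1*-3
Products: [6, 0, 0, 0, 3]
Sum = 9.
|dot| = 9.

9


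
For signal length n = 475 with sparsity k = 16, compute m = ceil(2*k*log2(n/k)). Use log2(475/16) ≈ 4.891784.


log2(n/k) = log2(475/16) ≈ 4.891784.
2*k*log2(n/k) ≈ 2*16*4.891784 = 156.537088.
m = ceil(156.537088) = 157.

157


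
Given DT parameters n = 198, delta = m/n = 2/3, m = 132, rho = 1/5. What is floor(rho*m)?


m = 2/3*198 = 132.
rho = 1/5.
rho*m = 1/5*132 = 26.4.
k = floor(26.4) = 26.

26


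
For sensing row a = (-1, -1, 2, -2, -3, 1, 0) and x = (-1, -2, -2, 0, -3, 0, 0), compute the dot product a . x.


Non-zero terms: ['-1*-1', '-1*-2', '2*-2', '-3*-3']
Products: [1, 2, -4, 9]
y = sum = 8.

8


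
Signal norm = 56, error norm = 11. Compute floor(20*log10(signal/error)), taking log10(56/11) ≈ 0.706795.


||x||/||e|| = 56/11.
log10(56/11) ≈ 0.706795.
20*log10(||x||/||e||) ≈ 20*0.706795 = 14.1359.
floor(14.1359) = 14.

14


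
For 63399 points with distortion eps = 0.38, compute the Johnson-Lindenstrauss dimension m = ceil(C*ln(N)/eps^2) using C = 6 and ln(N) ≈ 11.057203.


ln(63399) ≈ 11.057203.
eps^2 = 0.38^2 = 0.1444.
C*ln(N)/eps^2 ≈ 6*11.057203/0.1444 ≈ 459.4406.
m = ceil(459.4406) = 460.

460


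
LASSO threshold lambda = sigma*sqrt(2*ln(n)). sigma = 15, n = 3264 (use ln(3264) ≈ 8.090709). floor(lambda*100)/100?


ln(3264) ≈ 8.090709.
2*ln(n) ≈ 16.181418.
sqrt(2*ln(n)) ≈ sqrt(16.181418) ≈ 4.022613.
lambda ≈ 15*4.022613 = 60.339195.
floor(lambda*100)/100 = 60.33.

60.33


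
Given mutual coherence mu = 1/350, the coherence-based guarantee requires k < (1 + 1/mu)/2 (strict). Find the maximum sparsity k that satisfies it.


1/mu = 350.
1 + 1/mu = 351.
(1 + 1/mu)/2 = 175.5 is not an integer, so k_max = floor(175.5) = 175.

175


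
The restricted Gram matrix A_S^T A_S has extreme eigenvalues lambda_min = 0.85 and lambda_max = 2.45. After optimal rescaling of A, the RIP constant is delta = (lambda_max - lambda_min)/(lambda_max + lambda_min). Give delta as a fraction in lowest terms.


lambda_max - lambda_min = 2.45 - 0.85 = 1.60.
lambda_max + lambda_min = 2.45 + 0.85 = 3.30.
delta = 1.60/3.30 = 160/330 = 16/33.

16/33


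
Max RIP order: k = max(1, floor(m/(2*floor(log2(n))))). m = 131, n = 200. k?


floor(log2(200)) = 7.
2*7 = 14.
m/(2*floor(log2(n))) = 131/14 ≈ 9.3571.
floor = 9.
k = max(1, 9) = 9.

9


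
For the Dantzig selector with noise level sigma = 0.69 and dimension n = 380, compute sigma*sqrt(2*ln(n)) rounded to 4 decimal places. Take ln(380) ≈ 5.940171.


ln(380) ≈ 5.940171.
2*ln(n) ≈ 11.880342.
sqrt(2*ln(n)) ≈ sqrt(11.880342) ≈ 3.446787.
threshold ≈ 0.69*3.446787 = 2.37828303 ≈ 2.3783.

2.3783


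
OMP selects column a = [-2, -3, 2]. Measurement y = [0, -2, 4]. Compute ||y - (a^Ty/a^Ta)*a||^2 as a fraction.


a^T a = 17.
a^T y = 14.
coeff = 14/17 = 14/17.
||r||^2 = 144/17.

144/17


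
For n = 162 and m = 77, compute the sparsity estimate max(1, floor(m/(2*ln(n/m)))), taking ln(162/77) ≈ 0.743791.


n/m = 162/77.
ln(n/m) ≈ 0.743791.
2*ln(n/m) ≈ 1.487582.
m/(2*ln(n/m)) ≈ 77/1.487582 ≈ 51.7619.
floor = 51.
k_max = max(1, 51) = 51.

51


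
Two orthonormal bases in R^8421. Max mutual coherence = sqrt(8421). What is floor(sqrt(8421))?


91^2 = 8281 <= 8421 < 8464 = 92^2, so 91 <= sqrt(8421) < 92.
floor(sqrt(8421)) = 91.

91


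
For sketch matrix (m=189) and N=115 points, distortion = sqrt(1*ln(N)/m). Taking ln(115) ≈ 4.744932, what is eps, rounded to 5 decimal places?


ln(115) ≈ 4.744932.
1*ln(N)/m ≈ 1*4.744932/189 ≈ 0.02510546.
eps = sqrt(0.02510546) ≈ 0.158447 ≈ 0.15845.

0.15845


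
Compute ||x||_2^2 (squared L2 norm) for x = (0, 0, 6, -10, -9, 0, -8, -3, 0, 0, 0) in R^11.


Non-zero entries: [(2, 6), (3, -10), (4, -9), (6, -8), (7, -3)]
Squares: [36, 100, 81, 64, 9]
||x||_2^2 = sum = 290.

290


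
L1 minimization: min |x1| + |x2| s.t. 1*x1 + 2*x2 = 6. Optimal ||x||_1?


Axis intercepts:
  x1 = 6, x2 = 0: L1 = 6
  x1 = 0, x2 = 3: L1 = 3
x* = (0, 3)
||x*||_1 = 3.

3


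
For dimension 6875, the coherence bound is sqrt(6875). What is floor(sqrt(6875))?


82^2 = 6724 <= 6875 < 6889 = 83^2, so 82 <= sqrt(6875) < 83.
floor(sqrt(6875)) = 82.

82


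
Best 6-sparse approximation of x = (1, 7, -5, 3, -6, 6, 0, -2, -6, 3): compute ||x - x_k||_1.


Sorted |x_i| descending: [7, 6, 6, 6, 5, 3, 3, 2, 1, 0]
Keep top 6: [7, 6, 6, 6, 5, 3]
Tail entries: [3, 2, 1, 0]
L1 error = sum of tail = 6.

6


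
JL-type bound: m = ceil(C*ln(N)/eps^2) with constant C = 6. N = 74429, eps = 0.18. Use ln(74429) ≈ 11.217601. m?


ln(74429) ≈ 11.217601.
eps^2 = 0.18^2 = 0.0324.
C*ln(N)/eps^2 ≈ 6*11.217601/0.0324 ≈ 2077.3335.
m = ceil(2077.3335) = 2078.

2078


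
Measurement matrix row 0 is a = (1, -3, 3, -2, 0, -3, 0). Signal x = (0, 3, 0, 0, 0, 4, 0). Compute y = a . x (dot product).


Non-zero terms: ['-3*3', '-3*4']
Products: [-9, -12]
y = sum = -21.

-21


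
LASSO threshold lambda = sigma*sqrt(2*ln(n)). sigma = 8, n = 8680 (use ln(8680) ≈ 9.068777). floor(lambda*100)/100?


ln(8680) ≈ 9.068777.
2*ln(n) ≈ 18.137554.
sqrt(2*ln(n)) ≈ sqrt(18.137554) ≈ 4.258821.
lambda ≈ 8*4.258821 = 34.070568.
floor(lambda*100)/100 = 34.07.

34.07


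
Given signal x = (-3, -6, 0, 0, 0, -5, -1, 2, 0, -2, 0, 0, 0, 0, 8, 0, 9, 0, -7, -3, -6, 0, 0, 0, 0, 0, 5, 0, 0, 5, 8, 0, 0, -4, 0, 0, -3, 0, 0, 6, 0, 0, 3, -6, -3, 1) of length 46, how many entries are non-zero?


Non-zero positions: [0, 1, 5, 6, 7, 9, 14, 16, 18, 19, 20, 26, 29, 30, 33, 36, 39, 42, 43, 44, 45].
Sparsity = 21.

21


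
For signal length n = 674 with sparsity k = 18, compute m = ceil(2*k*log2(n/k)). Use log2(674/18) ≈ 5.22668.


log2(n/k) = log2(674/18) ≈ 5.22668.
2*k*log2(n/k) ≈ 2*18*5.22668 = 188.16048.
m = ceil(188.16048) = 189.

189


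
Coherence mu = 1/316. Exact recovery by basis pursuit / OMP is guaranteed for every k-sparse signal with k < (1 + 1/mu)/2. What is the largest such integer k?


1/mu = 316.
1 + 1/mu = 317.
(1 + 1/mu)/2 = 158.5 is not an integer, so k_max = floor(158.5) = 158.

158


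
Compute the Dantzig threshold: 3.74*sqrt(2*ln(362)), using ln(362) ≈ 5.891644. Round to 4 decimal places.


ln(362) ≈ 5.891644.
2*ln(n) ≈ 11.783288.
sqrt(2*ln(n)) ≈ sqrt(11.783288) ≈ 3.432679.
threshold ≈ 3.74*3.432679 = 12.83821946 ≈ 12.8382.

12.8382


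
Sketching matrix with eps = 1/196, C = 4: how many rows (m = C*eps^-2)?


1/eps = 196.
(1/eps)^2 = 38416.
m = 4*38416 = 153664.

153664


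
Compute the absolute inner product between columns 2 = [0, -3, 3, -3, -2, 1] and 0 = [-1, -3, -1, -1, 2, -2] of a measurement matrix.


Inner product: 0*-1 + -3*-3 + 3*-1 + -3*-1 + -2*2 + 1*-2
Products: [0, 9, -3, 3, -4, -2]
Sum = 3.
|dot| = 3.

3


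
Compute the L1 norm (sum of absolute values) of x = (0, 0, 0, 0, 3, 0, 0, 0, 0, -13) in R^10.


Non-zero entries: [(4, 3), (9, -13)]
Absolute values: [3, 13]
||x||_1 = sum = 16.

16


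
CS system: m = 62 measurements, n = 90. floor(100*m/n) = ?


100*m/n = 100*62/90 ≈ 68.8889.
floor = 68.

68


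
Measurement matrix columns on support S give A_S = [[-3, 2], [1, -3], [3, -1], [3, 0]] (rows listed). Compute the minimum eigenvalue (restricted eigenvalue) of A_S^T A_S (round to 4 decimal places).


A_S^T A_S = [[28, -12], [-12, 14]].
trace = 42.
det = 248.
disc = trace^2 - 4*det = 1764 - 4*248 = 772.
sqrt(772) ≈ 27.784888.
lam_min = (42 - sqrt(772))/2 ≈ (42 - 27.784888)/2 = 7.107556 ≈ 7.1076.

7.1076


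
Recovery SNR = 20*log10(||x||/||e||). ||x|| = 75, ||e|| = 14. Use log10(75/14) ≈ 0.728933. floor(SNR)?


||x||/||e|| = 75/14.
log10(75/14) ≈ 0.728933.
20*log10(||x||/||e||) ≈ 20*0.728933 = 14.57866.
floor(14.57866) = 14.

14


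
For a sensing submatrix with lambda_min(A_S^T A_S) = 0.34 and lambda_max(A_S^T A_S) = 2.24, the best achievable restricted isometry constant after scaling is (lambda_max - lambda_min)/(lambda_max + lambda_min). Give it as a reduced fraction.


lambda_max - lambda_min = 2.24 - 0.34 = 1.90.
lambda_max + lambda_min = 2.24 + 0.34 = 2.58.
delta = 1.90/2.58 = 190/258 = 95/129.

95/129


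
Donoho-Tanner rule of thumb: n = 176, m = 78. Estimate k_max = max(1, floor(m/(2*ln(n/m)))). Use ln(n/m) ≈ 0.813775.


n/m = 176/78 = 88/39.
ln(n/m) ≈ 0.813775.
2*ln(n/m) ≈ 1.62755.
m/(2*ln(n/m)) ≈ 78/1.62755 ≈ 47.9248.
floor = 47.
k_max = max(1, 47) = 47.

47


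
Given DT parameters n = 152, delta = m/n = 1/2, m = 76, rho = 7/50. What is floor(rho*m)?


m = 1/2*152 = 76.
rho = 7/50.
rho*m = 7/50*76 = 10.64.
k = floor(10.64) = 10.

10


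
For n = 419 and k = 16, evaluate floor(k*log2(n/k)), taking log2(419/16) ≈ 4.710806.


log2(n/k) = log2(419/16) ≈ 4.710806.
k*log2(n/k) ≈ 16*4.710806 = 75.372896.
floor(75.372896) = 75.

75


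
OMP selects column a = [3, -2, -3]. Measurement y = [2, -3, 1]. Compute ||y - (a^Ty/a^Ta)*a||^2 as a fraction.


a^T a = 22.
a^T y = 9.
coeff = 9/22 = 9/22.
||r||^2 = 227/22.

227/22


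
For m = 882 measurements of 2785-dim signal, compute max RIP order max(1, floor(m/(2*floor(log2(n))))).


floor(log2(2785)) = 11.
2*11 = 22.
m/(2*floor(log2(n))) = 882/22 ≈ 40.0909.
floor = 40.
k = max(1, 40) = 40.

40


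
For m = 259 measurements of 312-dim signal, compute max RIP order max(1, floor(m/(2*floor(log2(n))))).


floor(log2(312)) = 8.
2*8 = 16.
m/(2*floor(log2(n))) = 259/16 ≈ 16.1875.
floor = 16.
k = max(1, 16) = 16.

16


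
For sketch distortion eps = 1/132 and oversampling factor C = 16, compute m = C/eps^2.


1/eps = 132.
(1/eps)^2 = 17424.
m = 16*17424 = 278784.

278784


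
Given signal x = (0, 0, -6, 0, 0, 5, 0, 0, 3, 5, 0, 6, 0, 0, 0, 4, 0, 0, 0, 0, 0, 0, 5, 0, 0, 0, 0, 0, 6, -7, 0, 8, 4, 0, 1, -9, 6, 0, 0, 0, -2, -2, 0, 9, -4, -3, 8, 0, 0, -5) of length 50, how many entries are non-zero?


Non-zero positions: [2, 5, 8, 9, 11, 15, 22, 28, 29, 31, 32, 34, 35, 36, 40, 41, 43, 44, 45, 46, 49].
Sparsity = 21.

21


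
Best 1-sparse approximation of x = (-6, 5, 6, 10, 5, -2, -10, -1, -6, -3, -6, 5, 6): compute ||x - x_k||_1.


Sorted |x_i| descending: [10, 10, 6, 6, 6, 6, 6, 5, 5, 5, 3, 2, 1]
Keep top 1: [10]
Tail entries: [10, 6, 6, 6, 6, 6, 5, 5, 5, 3, 2, 1]
L1 error = sum of tail = 61.

61


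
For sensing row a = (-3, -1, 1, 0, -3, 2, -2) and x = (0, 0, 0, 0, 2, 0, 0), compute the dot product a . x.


Non-zero terms: ['-3*2']
Products: [-6]
y = sum = -6.

-6


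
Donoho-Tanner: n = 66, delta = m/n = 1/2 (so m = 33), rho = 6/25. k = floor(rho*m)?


m = 1/2*66 = 33.
rho = 6/25.
rho*m = 6/25*33 = 7.92.
k = floor(7.92) = 7.

7


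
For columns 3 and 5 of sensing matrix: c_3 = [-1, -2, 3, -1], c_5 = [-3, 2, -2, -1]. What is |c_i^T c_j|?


Inner product: -1*-3 + -2*2 + 3*-2 + -1*-1
Products: [3, -4, -6, 1]
Sum = -6.
|dot| = 6.

6


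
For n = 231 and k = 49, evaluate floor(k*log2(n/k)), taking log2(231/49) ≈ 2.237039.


log2(n/k) = log2(231/49) ≈ 2.237039.
k*log2(n/k) ≈ 49*2.237039 = 109.614911.
floor(109.614911) = 109.

109


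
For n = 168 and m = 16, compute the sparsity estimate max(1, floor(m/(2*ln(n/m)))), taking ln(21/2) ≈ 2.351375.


n/m = 168/16 = 21/2.
ln(n/m) ≈ 2.351375.
2*ln(n/m) ≈ 4.70275.
m/(2*ln(n/m)) ≈ 16/4.70275 ≈ 3.4023.
floor = 3.
k_max = max(1, 3) = 3.

3


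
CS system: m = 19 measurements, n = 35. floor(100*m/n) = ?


100*m/n = 100*19/35 ≈ 54.2857.
floor = 54.

54


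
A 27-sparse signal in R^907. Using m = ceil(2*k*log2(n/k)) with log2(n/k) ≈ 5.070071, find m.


log2(n/k) = log2(907/27) ≈ 5.070071.
2*k*log2(n/k) ≈ 2*27*5.070071 = 273.783834.
m = ceil(273.783834) = 274.

274


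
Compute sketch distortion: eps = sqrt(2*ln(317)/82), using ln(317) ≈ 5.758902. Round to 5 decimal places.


ln(317) ≈ 5.758902.
2*ln(N)/m ≈ 2*5.758902/82 ≈ 0.14046102.
eps = sqrt(0.14046102) ≈ 0.3747813 ≈ 0.37478.

0.37478


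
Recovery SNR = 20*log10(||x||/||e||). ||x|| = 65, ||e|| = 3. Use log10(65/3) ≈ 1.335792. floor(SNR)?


||x||/||e|| = 65/3.
log10(65/3) ≈ 1.335792.
20*log10(||x||/||e||) ≈ 20*1.335792 = 26.71584.
floor(26.71584) = 26.

26


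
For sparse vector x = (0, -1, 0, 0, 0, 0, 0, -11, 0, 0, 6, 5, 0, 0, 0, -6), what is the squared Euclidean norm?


Non-zero entries: [(1, -1), (7, -11), (10, 6), (11, 5), (15, -6)]
Squares: [1, 121, 36, 25, 36]
||x||_2^2 = sum = 219.

219


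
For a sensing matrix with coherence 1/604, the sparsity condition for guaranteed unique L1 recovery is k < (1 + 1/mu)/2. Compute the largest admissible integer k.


1/mu = 604.
1 + 1/mu = 605.
(1 + 1/mu)/2 = 302.5 is not an integer, so k_max = floor(302.5) = 302.

302


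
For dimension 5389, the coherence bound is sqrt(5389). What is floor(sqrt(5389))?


73^2 = 5329 <= 5389 < 5476 = 74^2, so 73 <= sqrt(5389) < 74.
floor(sqrt(5389)) = 73.

73


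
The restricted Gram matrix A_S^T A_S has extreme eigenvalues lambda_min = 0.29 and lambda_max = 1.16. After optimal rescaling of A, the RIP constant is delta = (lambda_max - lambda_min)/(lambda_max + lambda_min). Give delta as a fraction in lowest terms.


lambda_max - lambda_min = 1.16 - 0.29 = 0.87.
lambda_max + lambda_min = 1.16 + 0.29 = 1.45.
delta = 0.87/1.45 = 87/145 = 3/5.

3/5


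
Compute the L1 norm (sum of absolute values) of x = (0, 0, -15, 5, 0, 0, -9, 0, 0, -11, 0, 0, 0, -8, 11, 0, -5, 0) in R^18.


Non-zero entries: [(2, -15), (3, 5), (6, -9), (9, -11), (13, -8), (14, 11), (16, -5)]
Absolute values: [15, 5, 9, 11, 8, 11, 5]
||x||_1 = sum = 64.

64


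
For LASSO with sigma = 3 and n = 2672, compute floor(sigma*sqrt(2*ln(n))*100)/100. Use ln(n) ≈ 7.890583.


ln(2672) ≈ 7.890583.
2*ln(n) ≈ 15.781166.
sqrt(2*ln(n)) ≈ sqrt(15.781166) ≈ 3.972552.
lambda ≈ 3*3.972552 = 11.917656.
floor(lambda*100)/100 = 11.91.

11.91


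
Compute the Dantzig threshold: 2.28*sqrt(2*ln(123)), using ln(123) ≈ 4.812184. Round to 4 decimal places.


ln(123) ≈ 4.812184.
2*ln(n) ≈ 9.624368.
sqrt(2*ln(n)) ≈ sqrt(9.624368) ≈ 3.102317.
threshold ≈ 2.28*3.102317 = 7.07328276 ≈ 7.0733.

7.0733


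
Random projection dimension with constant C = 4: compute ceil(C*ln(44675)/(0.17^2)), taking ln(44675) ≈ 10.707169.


ln(44675) ≈ 10.707169.
eps^2 = 0.17^2 = 0.0289.
C*ln(N)/eps^2 ≈ 4*10.707169/0.0289 ≈ 1481.9611.
m = ceil(1481.9611) = 1482.

1482


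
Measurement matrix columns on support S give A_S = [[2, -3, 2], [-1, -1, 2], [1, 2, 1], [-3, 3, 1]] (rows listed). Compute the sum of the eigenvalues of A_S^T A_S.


Sum of eigenvalues of A_S^T A_S = trace(A_S^T A_S) = sum of squared column norms of A_S.
A_S^T A_S diagonal: [15, 23, 10].
trace = 15 + 23 + 10 = 48.

48


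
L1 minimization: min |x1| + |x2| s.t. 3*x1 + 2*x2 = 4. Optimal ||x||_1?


Axis intercepts:
  x1 = 4/3, x2 = 0: L1 = 4/3
  x1 = 0, x2 = 2: L1 = 2
x* = (4/3, 0)
||x*||_1 = 4/3.

4/3


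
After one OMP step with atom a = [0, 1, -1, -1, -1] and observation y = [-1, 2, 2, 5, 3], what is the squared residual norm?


a^T a = 4.
a^T y = -8.
coeff = -8/4 = -2.
||r||^2 = 27.

27


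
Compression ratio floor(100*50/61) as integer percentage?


100*m/n = 100*50/61 ≈ 81.9672.
floor = 81.

81


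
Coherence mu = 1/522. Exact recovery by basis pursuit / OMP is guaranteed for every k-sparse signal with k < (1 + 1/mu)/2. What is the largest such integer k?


1/mu = 522.
1 + 1/mu = 523.
(1 + 1/mu)/2 = 261.5 is not an integer, so k_max = floor(261.5) = 261.

261


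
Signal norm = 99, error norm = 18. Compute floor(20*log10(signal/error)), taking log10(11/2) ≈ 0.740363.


||x||/||e|| = 99/18 = 11/2.
log10(11/2) ≈ 0.740363.
20*log10(||x||/||e||) ≈ 20*0.740363 = 14.80726.
floor(14.80726) = 14.

14


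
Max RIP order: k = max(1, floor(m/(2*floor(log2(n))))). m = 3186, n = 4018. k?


floor(log2(4018)) = 11.
2*11 = 22.
m/(2*floor(log2(n))) = 3186/22 ≈ 144.8182.
floor = 144.
k = max(1, 144) = 144.

144


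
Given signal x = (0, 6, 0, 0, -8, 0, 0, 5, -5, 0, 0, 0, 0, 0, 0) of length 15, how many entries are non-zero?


Non-zero positions: [1, 4, 7, 8].
Sparsity = 4.

4


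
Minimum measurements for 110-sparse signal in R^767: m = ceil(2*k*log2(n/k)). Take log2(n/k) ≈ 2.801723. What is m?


log2(n/k) = log2(767/110) ≈ 2.801723.
2*k*log2(n/k) ≈ 2*110*2.801723 = 616.37906.
m = ceil(616.37906) = 617.

617


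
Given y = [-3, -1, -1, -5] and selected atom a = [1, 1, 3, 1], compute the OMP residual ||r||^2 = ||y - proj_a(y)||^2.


a^T a = 12.
a^T y = -12.
coeff = -12/12 = -1.
||r||^2 = 24.

24


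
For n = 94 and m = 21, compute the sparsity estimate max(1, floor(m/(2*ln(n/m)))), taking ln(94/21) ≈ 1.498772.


n/m = 94/21.
ln(n/m) ≈ 1.498772.
2*ln(n/m) ≈ 2.997544.
m/(2*ln(n/m)) ≈ 21/2.997544 ≈ 7.0057.
floor = 7.
k_max = max(1, 7) = 7.

7


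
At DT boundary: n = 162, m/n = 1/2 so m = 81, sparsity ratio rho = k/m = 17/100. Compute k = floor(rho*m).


m = 1/2*162 = 81.
rho = 17/100.
rho*m = 17/100*81 = 13.77.
k = floor(13.77) = 13.

13


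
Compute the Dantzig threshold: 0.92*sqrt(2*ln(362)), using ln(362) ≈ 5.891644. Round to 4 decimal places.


ln(362) ≈ 5.891644.
2*ln(n) ≈ 11.783288.
sqrt(2*ln(n)) ≈ sqrt(11.783288) ≈ 3.432679.
threshold ≈ 0.92*3.432679 = 3.15806468 ≈ 3.1581.

3.1581


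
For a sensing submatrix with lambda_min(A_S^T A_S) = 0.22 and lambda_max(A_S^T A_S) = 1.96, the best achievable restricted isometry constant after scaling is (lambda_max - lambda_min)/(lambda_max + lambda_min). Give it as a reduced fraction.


lambda_max - lambda_min = 1.96 - 0.22 = 1.74.
lambda_max + lambda_min = 1.96 + 0.22 = 2.18.
delta = 1.74/2.18 = 174/218 = 87/109.

87/109


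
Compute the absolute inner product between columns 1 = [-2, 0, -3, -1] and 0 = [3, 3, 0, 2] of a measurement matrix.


Inner product: -2*3 + 0*3 + -3*0 + -1*2
Products: [-6, 0, 0, -2]
Sum = -8.
|dot| = 8.

8


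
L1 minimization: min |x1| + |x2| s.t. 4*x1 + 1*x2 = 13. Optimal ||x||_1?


Axis intercepts:
  x1 = 13/4, x2 = 0: L1 = 13/4
  x1 = 0, x2 = 13: L1 = 13
x* = (13/4, 0)
||x*||_1 = 13/4.

13/4


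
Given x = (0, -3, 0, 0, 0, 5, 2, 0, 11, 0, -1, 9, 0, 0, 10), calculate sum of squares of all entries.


Non-zero entries: [(1, -3), (5, 5), (6, 2), (8, 11), (10, -1), (11, 9), (14, 10)]
Squares: [9, 25, 4, 121, 1, 81, 100]
||x||_2^2 = sum = 341.

341


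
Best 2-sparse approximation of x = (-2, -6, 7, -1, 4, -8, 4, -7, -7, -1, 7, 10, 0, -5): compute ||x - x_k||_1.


Sorted |x_i| descending: [10, 8, 7, 7, 7, 7, 6, 5, 4, 4, 2, 1, 1, 0]
Keep top 2: [10, 8]
Tail entries: [7, 7, 7, 7, 6, 5, 4, 4, 2, 1, 1, 0]
L1 error = sum of tail = 51.

51


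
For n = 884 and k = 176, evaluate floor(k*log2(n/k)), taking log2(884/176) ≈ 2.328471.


log2(n/k) = log2(884/176) ≈ 2.328471.
k*log2(n/k) ≈ 176*2.328471 = 409.810896.
floor(409.810896) = 409.

409


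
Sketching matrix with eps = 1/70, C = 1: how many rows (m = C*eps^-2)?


1/eps = 70.
(1/eps)^2 = 4900.
m = 1*4900 = 4900.

4900


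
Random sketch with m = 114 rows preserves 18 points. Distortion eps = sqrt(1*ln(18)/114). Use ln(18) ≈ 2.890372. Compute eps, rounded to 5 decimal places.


ln(18) ≈ 2.890372.
1*ln(N)/m ≈ 1*2.890372/114 ≈ 0.02535414.
eps = sqrt(0.02535414) ≈ 0.1592298 ≈ 0.15923.

0.15923


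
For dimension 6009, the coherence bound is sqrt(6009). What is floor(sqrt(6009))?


77^2 = 5929 <= 6009 < 6084 = 78^2, so 77 <= sqrt(6009) < 78.
floor(sqrt(6009)) = 77.

77


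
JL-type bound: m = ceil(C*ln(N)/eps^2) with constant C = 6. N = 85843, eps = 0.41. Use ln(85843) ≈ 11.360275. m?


ln(85843) ≈ 11.360275.
eps^2 = 0.41^2 = 0.1681.
C*ln(N)/eps^2 ≈ 6*11.360275/0.1681 ≈ 405.4827.
m = ceil(405.4827) = 406.

406


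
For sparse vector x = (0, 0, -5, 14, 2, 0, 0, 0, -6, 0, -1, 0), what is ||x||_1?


Non-zero entries: [(2, -5), (3, 14), (4, 2), (8, -6), (10, -1)]
Absolute values: [5, 14, 2, 6, 1]
||x||_1 = sum = 28.

28


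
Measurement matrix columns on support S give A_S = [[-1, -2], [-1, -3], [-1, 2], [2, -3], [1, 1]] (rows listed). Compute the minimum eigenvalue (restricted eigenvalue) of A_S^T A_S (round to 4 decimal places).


A_S^T A_S = [[8, -2], [-2, 27]].
trace = 35.
det = 212.
disc = trace^2 - 4*det = 1225 - 4*212 = 377.
sqrt(377) ≈ 19.416488.
lam_min = (35 - sqrt(377))/2 ≈ (35 - 19.416488)/2 = 7.791756 ≈ 7.7918.

7.7918


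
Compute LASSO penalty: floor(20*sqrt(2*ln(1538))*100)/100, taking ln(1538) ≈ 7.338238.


ln(1538) ≈ 7.338238.
2*ln(n) ≈ 14.676476.
sqrt(2*ln(n)) ≈ sqrt(14.676476) ≈ 3.830989.
lambda ≈ 20*3.830989 = 76.61978.
floor(lambda*100)/100 = 76.61.

76.61


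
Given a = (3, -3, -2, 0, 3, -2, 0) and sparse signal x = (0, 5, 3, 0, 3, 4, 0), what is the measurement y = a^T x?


Non-zero terms: ['-3*5', '-2*3', '3*3', '-2*4']
Products: [-15, -6, 9, -8]
y = sum = -20.

-20


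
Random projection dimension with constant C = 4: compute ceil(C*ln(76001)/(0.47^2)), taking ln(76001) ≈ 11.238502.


ln(76001) ≈ 11.238502.
eps^2 = 0.47^2 = 0.2209.
C*ln(N)/eps^2 ≈ 4*11.238502/0.2209 ≈ 203.5039.
m = ceil(203.5039) = 204.

204


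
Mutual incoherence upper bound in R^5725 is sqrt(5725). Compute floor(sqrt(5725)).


75^2 = 5625 <= 5725 < 5776 = 76^2, so 75 <= sqrt(5725) < 76.
floor(sqrt(5725)) = 75.

75


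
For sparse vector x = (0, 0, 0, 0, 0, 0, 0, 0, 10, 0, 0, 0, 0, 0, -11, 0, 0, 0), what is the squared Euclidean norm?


Non-zero entries: [(8, 10), (14, -11)]
Squares: [100, 121]
||x||_2^2 = sum = 221.

221


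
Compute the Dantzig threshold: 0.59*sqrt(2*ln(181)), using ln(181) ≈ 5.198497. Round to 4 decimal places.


ln(181) ≈ 5.198497.
2*ln(n) ≈ 10.396994.
sqrt(2*ln(n)) ≈ sqrt(10.396994) ≈ 3.224437.
threshold ≈ 0.59*3.224437 = 1.90241783 ≈ 1.9024.

1.9024


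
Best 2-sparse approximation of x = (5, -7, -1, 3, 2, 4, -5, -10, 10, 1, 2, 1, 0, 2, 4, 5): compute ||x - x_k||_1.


Sorted |x_i| descending: [10, 10, 7, 5, 5, 5, 4, 4, 3, 2, 2, 2, 1, 1, 1, 0]
Keep top 2: [10, 10]
Tail entries: [7, 5, 5, 5, 4, 4, 3, 2, 2, 2, 1, 1, 1, 0]
L1 error = sum of tail = 42.

42


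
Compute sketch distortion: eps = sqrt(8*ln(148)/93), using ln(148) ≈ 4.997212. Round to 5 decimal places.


ln(148) ≈ 4.997212.
8*ln(N)/m ≈ 8*4.997212/93 ≈ 0.4298677.
eps = sqrt(0.4298677) ≈ 0.655643 ≈ 0.65564.

0.65564


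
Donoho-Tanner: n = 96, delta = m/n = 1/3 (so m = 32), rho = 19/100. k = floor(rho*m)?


m = 1/3*96 = 32.
rho = 19/100.
rho*m = 19/100*32 = 6.08.
k = floor(6.08) = 6.

6


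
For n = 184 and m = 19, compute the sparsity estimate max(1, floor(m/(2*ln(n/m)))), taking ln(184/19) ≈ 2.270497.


n/m = 184/19.
ln(n/m) ≈ 2.270497.
2*ln(n/m) ≈ 4.540994.
m/(2*ln(n/m)) ≈ 19/4.540994 ≈ 4.1841.
floor = 4.
k_max = max(1, 4) = 4.

4


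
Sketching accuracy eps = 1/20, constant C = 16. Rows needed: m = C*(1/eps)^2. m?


1/eps = 20.
(1/eps)^2 = 400.
m = 16*400 = 6400.

6400


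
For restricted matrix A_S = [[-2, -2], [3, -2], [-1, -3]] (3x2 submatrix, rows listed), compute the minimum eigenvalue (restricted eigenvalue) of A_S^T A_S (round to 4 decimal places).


A_S^T A_S = [[14, 1], [1, 17]].
trace = 31.
det = 237.
disc = trace^2 - 4*det = 961 - 4*237 = 13.
sqrt(13) ≈ 3.605551.
lam_min = (31 - sqrt(13))/2 ≈ (31 - 3.605551)/2 = 13.6972245 ≈ 13.6972.

13.6972


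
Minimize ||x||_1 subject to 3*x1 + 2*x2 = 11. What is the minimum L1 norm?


Axis intercepts:
  x1 = 11/3, x2 = 0: L1 = 11/3
  x1 = 0, x2 = 11/2: L1 = 11/2
x* = (11/3, 0)
||x*||_1 = 11/3.

11/3


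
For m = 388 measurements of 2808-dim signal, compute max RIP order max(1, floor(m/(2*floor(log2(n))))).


floor(log2(2808)) = 11.
2*11 = 22.
m/(2*floor(log2(n))) = 388/22 ≈ 17.6364.
floor = 17.
k = max(1, 17) = 17.

17


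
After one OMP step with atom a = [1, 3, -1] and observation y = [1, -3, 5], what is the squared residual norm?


a^T a = 11.
a^T y = -13.
coeff = -13/11 = -13/11.
||r||^2 = 216/11.

216/11


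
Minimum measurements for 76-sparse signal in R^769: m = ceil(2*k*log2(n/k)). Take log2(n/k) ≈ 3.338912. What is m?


log2(n/k) = log2(769/76) ≈ 3.338912.
2*k*log2(n/k) ≈ 2*76*3.338912 = 507.514624.
m = ceil(507.514624) = 508.

508


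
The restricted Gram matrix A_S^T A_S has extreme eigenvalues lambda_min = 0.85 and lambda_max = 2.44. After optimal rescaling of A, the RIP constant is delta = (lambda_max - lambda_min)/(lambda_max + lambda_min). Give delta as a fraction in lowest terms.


lambda_max - lambda_min = 2.44 - 0.85 = 1.59.
lambda_max + lambda_min = 2.44 + 0.85 = 3.29.
delta = 1.59/3.29 = 159/329.

159/329


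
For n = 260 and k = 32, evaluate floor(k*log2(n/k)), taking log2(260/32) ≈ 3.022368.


log2(n/k) = log2(260/32) ≈ 3.022368.
k*log2(n/k) ≈ 32*3.022368 = 96.715776.
floor(96.715776) = 96.

96


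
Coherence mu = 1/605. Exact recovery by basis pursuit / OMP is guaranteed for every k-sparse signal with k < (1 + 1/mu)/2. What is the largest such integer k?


1/mu = 605.
1 + 1/mu = 606.
(1 + 1/mu)/2 = 303 is an integer and the inequality is strict, so k_max = 303 - 1 = 302.

302


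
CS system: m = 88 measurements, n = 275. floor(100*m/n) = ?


100*m/n = 100*88/275 ≈ 32.0.
floor = 32.

32


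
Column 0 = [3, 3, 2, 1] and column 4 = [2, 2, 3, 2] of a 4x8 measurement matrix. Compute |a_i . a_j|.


Inner product: 3*2 + 3*2 + 2*3 + 1*2
Products: [6, 6, 6, 2]
Sum = 20.
|dot| = 20.

20


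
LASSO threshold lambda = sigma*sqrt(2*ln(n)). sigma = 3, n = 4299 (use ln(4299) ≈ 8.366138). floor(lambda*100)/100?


ln(4299) ≈ 8.366138.
2*ln(n) ≈ 16.732276.
sqrt(2*ln(n)) ≈ sqrt(16.732276) ≈ 4.09051.
lambda ≈ 3*4.09051 = 12.27153.
floor(lambda*100)/100 = 12.27.

12.27


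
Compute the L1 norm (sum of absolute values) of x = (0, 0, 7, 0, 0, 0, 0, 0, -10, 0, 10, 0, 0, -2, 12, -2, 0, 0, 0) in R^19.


Non-zero entries: [(2, 7), (8, -10), (10, 10), (13, -2), (14, 12), (15, -2)]
Absolute values: [7, 10, 10, 2, 12, 2]
||x||_1 = sum = 43.

43


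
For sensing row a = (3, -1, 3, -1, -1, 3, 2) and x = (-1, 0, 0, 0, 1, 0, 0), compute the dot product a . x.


Non-zero terms: ['3*-1', '-1*1']
Products: [-3, -1]
y = sum = -4.

-4


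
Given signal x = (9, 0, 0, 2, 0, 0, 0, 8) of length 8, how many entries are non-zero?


Non-zero positions: [0, 3, 7].
Sparsity = 3.

3


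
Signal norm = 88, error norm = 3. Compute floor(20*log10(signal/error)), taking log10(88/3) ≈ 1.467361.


||x||/||e|| = 88/3.
log10(88/3) ≈ 1.467361.
20*log10(||x||/||e||) ≈ 20*1.467361 = 29.34722.
floor(29.34722) = 29.

29


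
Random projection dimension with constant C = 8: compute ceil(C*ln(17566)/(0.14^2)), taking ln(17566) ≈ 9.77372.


ln(17566) ≈ 9.77372.
eps^2 = 0.14^2 = 0.0196.
C*ln(N)/eps^2 ≈ 8*9.77372/0.0196 ≈ 3989.2735.
m = ceil(3989.2735) = 3990.

3990


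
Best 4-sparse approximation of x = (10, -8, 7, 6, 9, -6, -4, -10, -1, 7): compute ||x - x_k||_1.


Sorted |x_i| descending: [10, 10, 9, 8, 7, 7, 6, 6, 4, 1]
Keep top 4: [10, 10, 9, 8]
Tail entries: [7, 7, 6, 6, 4, 1]
L1 error = sum of tail = 31.

31


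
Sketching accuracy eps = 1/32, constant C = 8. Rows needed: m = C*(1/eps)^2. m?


1/eps = 32.
(1/eps)^2 = 1024.
m = 8*1024 = 8192.

8192


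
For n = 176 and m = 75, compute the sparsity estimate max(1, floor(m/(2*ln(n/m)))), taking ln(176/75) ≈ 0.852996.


n/m = 176/75.
ln(n/m) ≈ 0.852996.
2*ln(n/m) ≈ 1.705992.
m/(2*ln(n/m)) ≈ 75/1.705992 ≈ 43.9627.
floor = 43.
k_max = max(1, 43) = 43.

43


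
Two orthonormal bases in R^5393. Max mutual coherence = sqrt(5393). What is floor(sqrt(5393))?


73^2 = 5329 <= 5393 < 5476 = 74^2, so 73 <= sqrt(5393) < 74.
floor(sqrt(5393)) = 73.

73


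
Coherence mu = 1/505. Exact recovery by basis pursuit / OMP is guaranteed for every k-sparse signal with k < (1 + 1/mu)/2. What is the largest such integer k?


1/mu = 505.
1 + 1/mu = 506.
(1 + 1/mu)/2 = 253 is an integer and the inequality is strict, so k_max = 253 - 1 = 252.

252


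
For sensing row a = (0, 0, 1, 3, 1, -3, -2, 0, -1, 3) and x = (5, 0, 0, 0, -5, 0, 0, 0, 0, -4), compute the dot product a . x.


Non-zero terms: ['0*5', '1*-5', '3*-4']
Products: [0, -5, -12]
y = sum = -17.

-17


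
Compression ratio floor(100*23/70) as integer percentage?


100*m/n = 100*23/70 ≈ 32.8571.
floor = 32.

32


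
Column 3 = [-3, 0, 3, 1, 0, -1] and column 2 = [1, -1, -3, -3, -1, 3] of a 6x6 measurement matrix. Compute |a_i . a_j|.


Inner product: -3*1 + 0*-1 + 3*-3 + 1*-3 + 0*-1 + -1*3
Products: [-3, 0, -9, -3, 0, -3]
Sum = -18.
|dot| = 18.

18


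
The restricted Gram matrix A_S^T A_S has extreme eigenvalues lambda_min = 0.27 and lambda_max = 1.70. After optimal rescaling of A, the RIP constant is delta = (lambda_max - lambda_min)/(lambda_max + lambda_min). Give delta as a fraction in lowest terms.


lambda_max - lambda_min = 1.70 - 0.27 = 1.43.
lambda_max + lambda_min = 1.70 + 0.27 = 1.97.
delta = 1.43/1.97 = 143/197.

143/197


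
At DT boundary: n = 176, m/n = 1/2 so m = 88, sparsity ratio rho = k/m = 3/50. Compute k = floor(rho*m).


m = 1/2*176 = 88.
rho = 3/50.
rho*m = 3/50*88 = 5.28.
k = floor(5.28) = 5.

5


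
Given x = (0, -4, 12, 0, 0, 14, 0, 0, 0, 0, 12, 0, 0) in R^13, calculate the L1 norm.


Non-zero entries: [(1, -4), (2, 12), (5, 14), (10, 12)]
Absolute values: [4, 12, 14, 12]
||x||_1 = sum = 42.

42


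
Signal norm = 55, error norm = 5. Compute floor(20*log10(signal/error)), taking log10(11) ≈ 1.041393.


||x||/||e|| = 55/5 = 11.
log10(11) ≈ 1.041393.
20*log10(||x||/||e||) ≈ 20*1.041393 = 20.82786.
floor(20.82786) = 20.

20


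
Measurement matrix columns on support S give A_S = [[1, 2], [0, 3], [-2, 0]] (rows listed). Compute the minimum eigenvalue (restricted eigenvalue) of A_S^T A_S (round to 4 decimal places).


A_S^T A_S = [[5, 2], [2, 13]].
trace = 18.
det = 61.
disc = trace^2 - 4*det = 324 - 4*61 = 80.
sqrt(80) ≈ 8.944272.
lam_min = (18 - sqrt(80))/2 ≈ (18 - 8.944272)/2 = 4.527864 ≈ 4.5279.

4.5279


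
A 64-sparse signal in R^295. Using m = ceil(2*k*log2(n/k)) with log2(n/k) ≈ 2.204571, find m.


log2(n/k) = log2(295/64) ≈ 2.204571.
2*k*log2(n/k) ≈ 2*64*2.204571 = 282.185088.
m = ceil(282.185088) = 283.

283


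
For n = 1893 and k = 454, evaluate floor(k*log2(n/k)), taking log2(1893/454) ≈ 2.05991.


log2(n/k) = log2(1893/454) ≈ 2.05991.
k*log2(n/k) ≈ 454*2.05991 = 935.19914.
floor(935.19914) = 935.

935


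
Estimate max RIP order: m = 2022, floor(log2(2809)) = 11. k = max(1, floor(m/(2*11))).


floor(log2(2809)) = 11.
2*11 = 22.
m/(2*floor(log2(n))) = 2022/22 ≈ 91.9091.
floor = 91.
k = max(1, 91) = 91.

91


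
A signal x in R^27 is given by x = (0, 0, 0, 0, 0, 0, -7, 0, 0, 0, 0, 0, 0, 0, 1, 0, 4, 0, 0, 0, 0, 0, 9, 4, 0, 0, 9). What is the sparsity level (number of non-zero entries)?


Non-zero positions: [6, 14, 16, 22, 23, 26].
Sparsity = 6.

6


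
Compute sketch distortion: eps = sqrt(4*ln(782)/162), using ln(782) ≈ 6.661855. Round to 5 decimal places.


ln(782) ≈ 6.661855.
4*ln(N)/m ≈ 4*6.661855/162 ≈ 0.16449025.
eps = sqrt(0.16449025) ≈ 0.405574 ≈ 0.40557.

0.40557


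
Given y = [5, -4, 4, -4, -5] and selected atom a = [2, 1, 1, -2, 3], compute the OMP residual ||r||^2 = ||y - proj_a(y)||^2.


a^T a = 19.
a^T y = 3.
coeff = 3/19 = 3/19.
||r||^2 = 1853/19.

1853/19


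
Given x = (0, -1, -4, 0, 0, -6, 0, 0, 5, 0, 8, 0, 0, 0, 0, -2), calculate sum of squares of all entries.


Non-zero entries: [(1, -1), (2, -4), (5, -6), (8, 5), (10, 8), (15, -2)]
Squares: [1, 16, 36, 25, 64, 4]
||x||_2^2 = sum = 146.

146


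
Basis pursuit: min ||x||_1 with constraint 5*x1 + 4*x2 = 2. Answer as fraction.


Axis intercepts:
  x1 = 2/5, x2 = 0: L1 = 2/5
  x1 = 0, x2 = 1/2: L1 = 1/2
x* = (2/5, 0)
||x*||_1 = 2/5.

2/5


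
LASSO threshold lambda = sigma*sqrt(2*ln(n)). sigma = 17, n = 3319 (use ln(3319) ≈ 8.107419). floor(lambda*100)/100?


ln(3319) ≈ 8.107419.
2*ln(n) ≈ 16.214838.
sqrt(2*ln(n)) ≈ sqrt(16.214838) ≈ 4.026765.
lambda ≈ 17*4.026765 = 68.455005.
floor(lambda*100)/100 = 68.45.

68.45


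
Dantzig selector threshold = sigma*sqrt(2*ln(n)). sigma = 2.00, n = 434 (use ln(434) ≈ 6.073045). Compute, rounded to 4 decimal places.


ln(434) ≈ 6.073045.
2*ln(n) ≈ 12.14609.
sqrt(2*ln(n)) ≈ sqrt(12.14609) ≈ 3.485124.
threshold ≈ 2.00*3.485124 = 6.970248 ≈ 6.9702.

6.9702


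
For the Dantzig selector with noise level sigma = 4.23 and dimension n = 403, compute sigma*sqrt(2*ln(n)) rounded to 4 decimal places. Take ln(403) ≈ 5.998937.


ln(403) ≈ 5.998937.
2*ln(n) ≈ 11.997874.
sqrt(2*ln(n)) ≈ sqrt(11.997874) ≈ 3.463795.
threshold ≈ 4.23*3.463795 = 14.65185285 ≈ 14.6519.

14.6519


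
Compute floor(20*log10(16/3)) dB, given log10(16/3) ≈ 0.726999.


||x||/||e|| = 16/3.
log10(16/3) ≈ 0.726999.
20*log10(||x||/||e||) ≈ 20*0.726999 = 14.53998.
floor(14.53998) = 14.

14


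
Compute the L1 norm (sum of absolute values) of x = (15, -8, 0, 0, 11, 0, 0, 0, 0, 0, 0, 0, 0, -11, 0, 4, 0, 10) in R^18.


Non-zero entries: [(0, 15), (1, -8), (4, 11), (13, -11), (15, 4), (17, 10)]
Absolute values: [15, 8, 11, 11, 4, 10]
||x||_1 = sum = 59.

59


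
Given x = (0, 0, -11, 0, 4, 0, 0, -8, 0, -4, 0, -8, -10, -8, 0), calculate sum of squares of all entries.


Non-zero entries: [(2, -11), (4, 4), (7, -8), (9, -4), (11, -8), (12, -10), (13, -8)]
Squares: [121, 16, 64, 16, 64, 100, 64]
||x||_2^2 = sum = 445.

445


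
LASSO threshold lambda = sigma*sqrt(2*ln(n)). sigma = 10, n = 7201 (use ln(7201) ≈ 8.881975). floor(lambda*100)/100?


ln(7201) ≈ 8.881975.
2*ln(n) ≈ 17.76395.
sqrt(2*ln(n)) ≈ sqrt(17.76395) ≈ 4.21473.
lambda ≈ 10*4.21473 = 42.1473.
floor(lambda*100)/100 = 42.14.

42.14


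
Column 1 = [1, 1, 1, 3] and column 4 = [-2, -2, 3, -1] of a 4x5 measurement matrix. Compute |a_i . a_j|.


Inner product: 1*-2 + 1*-2 + 1*3 + 3*-1
Products: [-2, -2, 3, -3]
Sum = -4.
|dot| = 4.

4


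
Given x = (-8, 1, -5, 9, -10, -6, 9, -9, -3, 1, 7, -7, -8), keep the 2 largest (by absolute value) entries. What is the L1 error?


Sorted |x_i| descending: [10, 9, 9, 9, 8, 8, 7, 7, 6, 5, 3, 1, 1]
Keep top 2: [10, 9]
Tail entries: [9, 9, 8, 8, 7, 7, 6, 5, 3, 1, 1]
L1 error = sum of tail = 64.

64


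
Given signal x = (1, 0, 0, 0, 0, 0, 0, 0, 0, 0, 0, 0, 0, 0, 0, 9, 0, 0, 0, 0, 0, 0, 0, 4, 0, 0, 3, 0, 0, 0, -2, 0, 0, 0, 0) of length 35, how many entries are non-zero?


Non-zero positions: [0, 15, 23, 26, 30].
Sparsity = 5.

5


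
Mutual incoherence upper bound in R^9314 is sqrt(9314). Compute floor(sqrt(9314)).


96^2 = 9216 <= 9314 < 9409 = 97^2, so 96 <= sqrt(9314) < 97.
floor(sqrt(9314)) = 96.

96


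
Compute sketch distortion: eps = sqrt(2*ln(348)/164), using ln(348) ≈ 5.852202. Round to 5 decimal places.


ln(348) ≈ 5.852202.
2*ln(N)/m ≈ 2*5.852202/164 ≈ 0.07136832.
eps = sqrt(0.07136832) ≈ 0.2671485 ≈ 0.26715.

0.26715


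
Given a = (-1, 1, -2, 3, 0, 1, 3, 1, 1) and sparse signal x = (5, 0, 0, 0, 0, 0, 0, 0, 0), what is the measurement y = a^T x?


Non-zero terms: ['-1*5']
Products: [-5]
y = sum = -5.

-5


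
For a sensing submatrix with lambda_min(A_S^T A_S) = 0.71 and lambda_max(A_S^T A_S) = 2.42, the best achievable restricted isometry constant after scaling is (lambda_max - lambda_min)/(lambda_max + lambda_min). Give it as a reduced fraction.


lambda_max - lambda_min = 2.42 - 0.71 = 1.71.
lambda_max + lambda_min = 2.42 + 0.71 = 3.13.
delta = 1.71/3.13 = 171/313.

171/313


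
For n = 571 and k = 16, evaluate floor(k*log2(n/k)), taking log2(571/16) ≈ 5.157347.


log2(n/k) = log2(571/16) ≈ 5.157347.
k*log2(n/k) ≈ 16*5.157347 = 82.517552.
floor(82.517552) = 82.

82


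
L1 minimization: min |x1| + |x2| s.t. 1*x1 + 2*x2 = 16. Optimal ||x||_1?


Axis intercepts:
  x1 = 16, x2 = 0: L1 = 16
  x1 = 0, x2 = 8: L1 = 8
x* = (0, 8)
||x*||_1 = 8.

8


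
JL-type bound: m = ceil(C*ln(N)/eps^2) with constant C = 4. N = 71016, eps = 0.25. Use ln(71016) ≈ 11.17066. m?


ln(71016) ≈ 11.17066.
eps^2 = 0.25^2 = 0.0625.
C*ln(N)/eps^2 ≈ 4*11.17066/0.0625 ≈ 714.9222.
m = ceil(714.9222) = 715.

715
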